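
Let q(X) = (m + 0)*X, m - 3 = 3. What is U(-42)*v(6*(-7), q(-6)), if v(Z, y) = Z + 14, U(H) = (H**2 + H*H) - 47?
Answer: -97468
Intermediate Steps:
m = 6 (m = 3 + 3 = 6)
U(H) = -47 + 2*H**2 (U(H) = (H**2 + H**2) - 47 = 2*H**2 - 47 = -47 + 2*H**2)
q(X) = 6*X (q(X) = (6 + 0)*X = 6*X)
v(Z, y) = 14 + Z
U(-42)*v(6*(-7), q(-6)) = (-47 + 2*(-42)**2)*(14 + 6*(-7)) = (-47 + 2*1764)*(14 - 42) = (-47 + 3528)*(-28) = 3481*(-28) = -97468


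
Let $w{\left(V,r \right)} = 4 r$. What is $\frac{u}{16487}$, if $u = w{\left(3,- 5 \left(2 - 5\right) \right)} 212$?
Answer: $\frac{12720}{16487} \approx 0.77152$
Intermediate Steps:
$u = 12720$ ($u = 4 \left(- 5 \left(2 - 5\right)\right) 212 = 4 \left(\left(-5\right) \left(-3\right)\right) 212 = 4 \cdot 15 \cdot 212 = 60 \cdot 212 = 12720$)
$\frac{u}{16487} = \frac{12720}{16487}$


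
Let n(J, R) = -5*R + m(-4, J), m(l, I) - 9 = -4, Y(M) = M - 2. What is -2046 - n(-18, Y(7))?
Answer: -2026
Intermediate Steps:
Y(M) = -2 + M
m(l, I) = 5 (m(l, I) = 9 - 4 = 5)
n(J, R) = 5 - 5*R (n(J, R) = -5*R + 5 = 5 - 5*R)
-2046 - n(-18, Y(7)) = -2046 - (5 - 5*(-2 + 7)) = -2046 - (5 - 5*5) = -2046 - (5 - 25) = -2046 - 1*(-20) = -2046 + 20 = -2026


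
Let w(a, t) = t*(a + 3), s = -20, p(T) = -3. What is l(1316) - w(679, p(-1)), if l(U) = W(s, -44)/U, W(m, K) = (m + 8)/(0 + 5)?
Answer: 3365667/1645 ≈ 2046.0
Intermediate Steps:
W(m, K) = 8/5 + m/5 (W(m, K) = (8 + m)/5 = (8 + m)*(⅕) = 8/5 + m/5)
l(U) = -12/(5*U) (l(U) = (8/5 + (⅕)*(-20))/U = (8/5 - 4)/U = -12/(5*U))
w(a, t) = t*(3 + a)
l(1316) - w(679, p(-1)) = -12/5/1316 - (-3)*(3 + 679) = -12/5*1/1316 - (-3)*682 = -3/1645 - 1*(-2046) = -3/1645 + 2046 = 3365667/1645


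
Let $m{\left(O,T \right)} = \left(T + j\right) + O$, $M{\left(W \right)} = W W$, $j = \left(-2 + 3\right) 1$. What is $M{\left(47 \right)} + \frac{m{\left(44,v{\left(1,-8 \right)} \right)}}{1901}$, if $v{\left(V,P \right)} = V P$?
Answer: $\frac{4199346}{1901} \approx 2209.0$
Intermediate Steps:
$j = 1$ ($j = 1 \cdot 1 = 1$)
$M{\left(W \right)} = W^{2}$
$v{\left(V,P \right)} = P V$
$m{\left(O,T \right)} = 1 + O + T$ ($m{\left(O,T \right)} = \left(T + 1\right) + O = \left(1 + T\right) + O = 1 + O + T$)
$M{\left(47 \right)} + \frac{m{\left(44,v{\left(1,-8 \right)} \right)}}{1901} = 47^{2} + \frac{1 + 44 - 8}{1901} = 2209 + \left(1 + 44 - 8\right) \frac{1}{1901} = 2209 + 37 \cdot \frac{1}{1901} = 2209 + \frac{37}{1901} = \frac{4199346}{1901}$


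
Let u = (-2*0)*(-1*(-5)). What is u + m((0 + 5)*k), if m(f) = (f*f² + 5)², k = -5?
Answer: 243984400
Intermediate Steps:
m(f) = (5 + f³)² (m(f) = (f³ + 5)² = (5 + f³)²)
u = 0 (u = 0*5 = 0)
u + m((0 + 5)*k) = 0 + (5 + ((0 + 5)*(-5))³)² = 0 + (5 + (5*(-5))³)² = 0 + (5 + (-25)³)² = 0 + (5 - 15625)² = 0 + (-15620)² = 0 + 243984400 = 243984400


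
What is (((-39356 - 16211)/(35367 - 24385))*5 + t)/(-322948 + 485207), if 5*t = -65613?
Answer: -721951141/8909641690 ≈ -0.081030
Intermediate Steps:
t = -65613/5 (t = (⅕)*(-65613) = -65613/5 ≈ -13123.)
(((-39356 - 16211)/(35367 - 24385))*5 + t)/(-322948 + 485207) = (((-39356 - 16211)/(35367 - 24385))*5 - 65613/5)/(-322948 + 485207) = (-55567/10982*5 - 65613/5)/162259 = (-55567*1/10982*5 - 65613/5)*(1/162259) = (-55567/10982*5 - 65613/5)*(1/162259) = (-277835/10982 - 65613/5)*(1/162259) = -721951141/54910*1/162259 = -721951141/8909641690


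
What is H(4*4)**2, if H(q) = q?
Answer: 256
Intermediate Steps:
H(4*4)**2 = (4*4)**2 = 16**2 = 256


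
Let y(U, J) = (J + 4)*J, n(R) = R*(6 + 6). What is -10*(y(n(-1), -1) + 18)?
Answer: -150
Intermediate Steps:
n(R) = 12*R (n(R) = R*12 = 12*R)
y(U, J) = J*(4 + J) (y(U, J) = (4 + J)*J = J*(4 + J))
-10*(y(n(-1), -1) + 18) = -10*(-(4 - 1) + 18) = -10*(-1*3 + 18) = -10*(-3 + 18) = -10*15 = -150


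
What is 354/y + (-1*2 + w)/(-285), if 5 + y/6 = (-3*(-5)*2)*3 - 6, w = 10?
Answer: 16183/22515 ≈ 0.71877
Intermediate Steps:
y = 474 (y = -30 + 6*((-3*(-5)*2)*3 - 6) = -30 + 6*((15*2)*3 - 6) = -30 + 6*(30*3 - 6) = -30 + 6*(90 - 6) = -30 + 6*84 = -30 + 504 = 474)
354/y + (-1*2 + w)/(-285) = 354/474 + (-1*2 + 10)/(-285) = 354*(1/474) + (-2 + 10)*(-1/285) = 59/79 + 8*(-1/285) = 59/79 - 8/285 = 16183/22515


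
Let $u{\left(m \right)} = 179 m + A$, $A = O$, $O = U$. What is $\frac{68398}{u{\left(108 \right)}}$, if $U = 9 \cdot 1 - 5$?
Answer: $\frac{34199}{9668} \approx 3.5373$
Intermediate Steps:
$U = 4$ ($U = 9 - 5 = 4$)
$O = 4$
$A = 4$
$u{\left(m \right)} = 4 + 179 m$ ($u{\left(m \right)} = 179 m + 4 = 4 + 179 m$)
$\frac{68398}{u{\left(108 \right)}} = \frac{68398}{4 + 179 \cdot 108} = \frac{68398}{4 + 19332} = \frac{68398}{19336} = 68398 \cdot \frac{1}{19336} = \frac{34199}{9668}$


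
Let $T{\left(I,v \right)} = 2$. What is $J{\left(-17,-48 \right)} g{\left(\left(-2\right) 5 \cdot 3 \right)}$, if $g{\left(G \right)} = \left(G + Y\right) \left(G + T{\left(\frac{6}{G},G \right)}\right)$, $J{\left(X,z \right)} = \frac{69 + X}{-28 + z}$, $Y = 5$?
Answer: $- \frac{9100}{19} \approx -478.95$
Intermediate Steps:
$J{\left(X,z \right)} = \frac{69 + X}{-28 + z}$
$g{\left(G \right)} = \left(2 + G\right) \left(5 + G\right)$ ($g{\left(G \right)} = \left(G + 5\right) \left(G + 2\right) = \left(5 + G\right) \left(2 + G\right) = \left(2 + G\right) \left(5 + G\right)$)
$J{\left(-17,-48 \right)} g{\left(\left(-2\right) 5 \cdot 3 \right)} = \frac{69 - 17}{-28 - 48} \left(10 + \left(\left(-2\right) 5 \cdot 3\right)^{2} + 7 \left(-2\right) 5 \cdot 3\right) = \frac{1}{-76} \cdot 52 \left(10 + \left(\left(-10\right) 3\right)^{2} + 7 \left(\left(-10\right) 3\right)\right) = \left(- \frac{1}{76}\right) 52 \left(10 + \left(-30\right)^{2} + 7 \left(-30\right)\right) = - \frac{13 \left(10 + 900 - 210\right)}{19} = \left(- \frac{13}{19}\right) 700 = - \frac{9100}{19}$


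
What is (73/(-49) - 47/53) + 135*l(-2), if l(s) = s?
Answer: -707362/2597 ≈ -272.38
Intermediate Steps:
(73/(-49) - 47/53) + 135*l(-2) = (73/(-49) - 47/53) + 135*(-2) = (73*(-1/49) - 47*1/53) - 270 = (-73/49 - 47/53) - 270 = -6172/2597 - 270 = -707362/2597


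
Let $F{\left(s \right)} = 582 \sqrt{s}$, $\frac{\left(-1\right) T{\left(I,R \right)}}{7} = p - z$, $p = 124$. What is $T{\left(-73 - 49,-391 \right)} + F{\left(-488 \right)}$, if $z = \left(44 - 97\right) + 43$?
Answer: $-938 + 1164 i \sqrt{122} \approx -938.0 + 12857.0 i$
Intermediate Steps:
$z = -10$ ($z = -53 + 43 = -10$)
$T{\left(I,R \right)} = -938$ ($T{\left(I,R \right)} = - 7 \left(124 - -10\right) = - 7 \left(124 + 10\right) = \left(-7\right) 134 = -938$)
$T{\left(-73 - 49,-391 \right)} + F{\left(-488 \right)} = -938 + 582 \sqrt{-488} = -938 + 582 \cdot 2 i \sqrt{122} = -938 + 1164 i \sqrt{122}$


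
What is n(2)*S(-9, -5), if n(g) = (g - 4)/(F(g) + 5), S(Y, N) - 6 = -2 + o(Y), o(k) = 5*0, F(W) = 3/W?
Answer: -16/13 ≈ -1.2308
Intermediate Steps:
o(k) = 0
S(Y, N) = 4 (S(Y, N) = 6 + (-2 + 0) = 6 - 2 = 4)
n(g) = (-4 + g)/(5 + 3/g) (n(g) = (g - 4)/(3/g + 5) = (-4 + g)/(5 + 3/g))
n(2)*S(-9, -5) = (2*(-4 + 2)/(3 + 5*2))*4 = (2*(-2)/(3 + 10))*4 = (2*(-2)/13)*4 = (2*(1/13)*(-2))*4 = -4/13*4 = -16/13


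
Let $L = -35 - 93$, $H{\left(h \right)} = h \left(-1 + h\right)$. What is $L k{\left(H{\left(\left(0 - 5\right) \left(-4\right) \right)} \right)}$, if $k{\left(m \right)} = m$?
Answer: $-48640$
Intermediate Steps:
$L = -128$ ($L = -35 - 93 = -128$)
$L k{\left(H{\left(\left(0 - 5\right) \left(-4\right) \right)} \right)} = - 128 \left(0 - 5\right) \left(-4\right) \left(-1 + \left(0 - 5\right) \left(-4\right)\right) = - 128 \left(-5\right) \left(-4\right) \left(-1 - -20\right) = - 128 \cdot 20 \left(-1 + 20\right) = - 128 \cdot 20 \cdot 19 = \left(-128\right) 380 = -48640$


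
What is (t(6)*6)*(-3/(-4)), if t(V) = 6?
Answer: 27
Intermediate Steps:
(t(6)*6)*(-3/(-4)) = (6*6)*(-3/(-4)) = 36*(-3*(-¼)) = 36*(¾) = 27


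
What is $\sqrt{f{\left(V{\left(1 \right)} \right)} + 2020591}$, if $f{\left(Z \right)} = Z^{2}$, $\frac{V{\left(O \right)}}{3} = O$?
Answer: $10 \sqrt{20206} \approx 1421.5$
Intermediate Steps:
$V{\left(O \right)} = 3 O$
$\sqrt{f{\left(V{\left(1 \right)} \right)} + 2020591} = \sqrt{\left(3 \cdot 1\right)^{2} + 2020591} = \sqrt{3^{2} + 2020591} = \sqrt{9 + 2020591} = \sqrt{2020600} = 10 \sqrt{20206}$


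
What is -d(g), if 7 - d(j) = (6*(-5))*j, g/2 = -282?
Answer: 16913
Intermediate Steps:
g = -564 (g = 2*(-282) = -564)
d(j) = 7 + 30*j (d(j) = 7 - 6*(-5)*j = 7 - (-30)*j = 7 + 30*j)
-d(g) = -(7 + 30*(-564)) = -(7 - 16920) = -1*(-16913) = 16913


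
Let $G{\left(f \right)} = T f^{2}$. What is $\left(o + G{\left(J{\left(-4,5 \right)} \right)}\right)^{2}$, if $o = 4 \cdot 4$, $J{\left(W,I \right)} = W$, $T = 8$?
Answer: $20736$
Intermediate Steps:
$G{\left(f \right)} = 8 f^{2}$
$o = 16$
$\left(o + G{\left(J{\left(-4,5 \right)} \right)}\right)^{2} = \left(16 + 8 \left(-4\right)^{2}\right)^{2} = \left(16 + 8 \cdot 16\right)^{2} = \left(16 + 128\right)^{2} = 144^{2} = 20736$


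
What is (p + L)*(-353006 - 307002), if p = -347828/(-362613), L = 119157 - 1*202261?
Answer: 19888841403783392/362613 ≈ 5.4849e+10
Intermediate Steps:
L = -83104 (L = 119157 - 202261 = -83104)
p = 347828/362613 (p = -347828*(-1/362613) = 347828/362613 ≈ 0.95923)
(p + L)*(-353006 - 307002) = (347828/362613 - 83104)*(-353006 - 307002) = -30134242924/362613*(-660008) = 19888841403783392/362613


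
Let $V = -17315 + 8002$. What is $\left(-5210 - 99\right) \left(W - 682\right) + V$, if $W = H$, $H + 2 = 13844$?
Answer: $-69875753$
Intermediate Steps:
$H = 13842$ ($H = -2 + 13844 = 13842$)
$W = 13842$
$V = -9313$
$\left(-5210 - 99\right) \left(W - 682\right) + V = \left(-5210 - 99\right) \left(13842 - 682\right) - 9313 = - 5309 \left(13842 + \left(-3096 + 2414\right)\right) - 9313 = - 5309 \left(13842 - 682\right) - 9313 = \left(-5309\right) 13160 - 9313 = -69866440 - 9313 = -69875753$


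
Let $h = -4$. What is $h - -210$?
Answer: $206$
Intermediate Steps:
$h - -210 = -4 - -210 = -4 + 210 = 206$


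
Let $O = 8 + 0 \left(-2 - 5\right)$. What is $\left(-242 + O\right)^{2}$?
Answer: $54756$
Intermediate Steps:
$O = 8$ ($O = 8 + 0 \left(-7\right) = 8 + 0 = 8$)
$\left(-242 + O\right)^{2} = \left(-242 + 8\right)^{2} = \left(-234\right)^{2} = 54756$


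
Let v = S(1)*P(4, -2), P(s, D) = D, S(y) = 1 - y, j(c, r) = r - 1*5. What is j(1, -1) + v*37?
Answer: -6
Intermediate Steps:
j(c, r) = -5 + r (j(c, r) = r - 5 = -5 + r)
v = 0 (v = (1 - 1*1)*(-2) = (1 - 1)*(-2) = 0*(-2) = 0)
j(1, -1) + v*37 = (-5 - 1) + 0*37 = -6 + 0 = -6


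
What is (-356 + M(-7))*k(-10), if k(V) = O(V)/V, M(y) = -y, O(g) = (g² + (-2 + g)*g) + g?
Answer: 7329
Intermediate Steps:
O(g) = g + g² + g*(-2 + g) (O(g) = (g² + g*(-2 + g)) + g = g + g² + g*(-2 + g))
k(V) = -1 + 2*V (k(V) = (V*(-1 + 2*V))/V = -1 + 2*V)
(-356 + M(-7))*k(-10) = (-356 - 1*(-7))*(-1 + 2*(-10)) = (-356 + 7)*(-1 - 20) = -349*(-21) = 7329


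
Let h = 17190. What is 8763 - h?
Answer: -8427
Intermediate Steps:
8763 - h = 8763 - 1*17190 = 8763 - 17190 = -8427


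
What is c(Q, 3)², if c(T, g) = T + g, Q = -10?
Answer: 49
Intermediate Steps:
c(Q, 3)² = (-10 + 3)² = (-7)² = 49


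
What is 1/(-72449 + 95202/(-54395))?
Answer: -1265/91650199 ≈ -1.3802e-5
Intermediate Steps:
1/(-72449 + 95202/(-54395)) = 1/(-72449 + 95202*(-1/54395)) = 1/(-72449 - 2214/1265) = 1/(-91650199/1265) = -1265/91650199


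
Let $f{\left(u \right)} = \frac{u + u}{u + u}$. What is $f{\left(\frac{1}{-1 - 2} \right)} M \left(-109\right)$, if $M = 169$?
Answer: $-18421$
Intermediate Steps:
$f{\left(u \right)} = 1$ ($f{\left(u \right)} = \frac{2 u}{2 u} = 2 u \frac{1}{2 u} = 1$)
$f{\left(\frac{1}{-1 - 2} \right)} M \left(-109\right) = 1 \cdot 169 \left(-109\right) = 169 \left(-109\right) = -18421$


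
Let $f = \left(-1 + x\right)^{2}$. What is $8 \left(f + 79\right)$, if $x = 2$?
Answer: $640$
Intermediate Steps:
$f = 1$ ($f = \left(-1 + 2\right)^{2} = 1^{2} = 1$)
$8 \left(f + 79\right) = 8 \left(1 + 79\right) = 8 \cdot 80 = 640$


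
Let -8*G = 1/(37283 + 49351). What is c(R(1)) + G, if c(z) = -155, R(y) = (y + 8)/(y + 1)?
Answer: -107426161/693072 ≈ -155.00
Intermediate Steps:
R(y) = (8 + y)/(1 + y)
G = -1/693072 (G = -1/(8*(37283 + 49351)) = -1/8/86634 = -1/8*1/86634 = -1/693072 ≈ -1.4429e-6)
c(R(1)) + G = -155 - 1/693072 = -107426161/693072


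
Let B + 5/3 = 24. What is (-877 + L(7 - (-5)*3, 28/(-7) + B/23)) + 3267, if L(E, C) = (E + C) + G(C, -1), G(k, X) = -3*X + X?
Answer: 166357/69 ≈ 2411.0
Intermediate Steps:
B = 67/3 (B = -5/3 + 24 = 67/3 ≈ 22.333)
G(k, X) = -2*X
L(E, C) = 2 + C + E (L(E, C) = (E + C) - 2*(-1) = (C + E) + 2 = 2 + C + E)
(-877 + L(7 - (-5)*3, 28/(-7) + B/23)) + 3267 = (-877 + (2 + (28/(-7) + (67/3)/23) + (7 - (-5)*3))) + 3267 = (-877 + (2 + (28*(-⅐) + (67/3)*(1/23)) + (7 - 1*(-15)))) + 3267 = (-877 + (2 + (-4 + 67/69) + (7 + 15))) + 3267 = (-877 + (2 - 209/69 + 22)) + 3267 = (-877 + 1447/69) + 3267 = -59066/69 + 3267 = 166357/69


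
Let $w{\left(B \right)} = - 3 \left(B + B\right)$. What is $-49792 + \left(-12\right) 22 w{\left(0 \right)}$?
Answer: $-49792$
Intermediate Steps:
$w{\left(B \right)} = - 6 B$ ($w{\left(B \right)} = - 3 \cdot 2 B = - 6 B$)
$-49792 + \left(-12\right) 22 w{\left(0 \right)} = -49792 + \left(-12\right) 22 \left(\left(-6\right) 0\right) = -49792 - 0 = -49792 + 0 = -49792$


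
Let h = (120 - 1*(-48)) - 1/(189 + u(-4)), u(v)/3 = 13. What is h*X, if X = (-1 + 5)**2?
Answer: 153212/57 ≈ 2687.9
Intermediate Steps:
u(v) = 39 (u(v) = 3*13 = 39)
X = 16 (X = 4**2 = 16)
h = 38303/228 (h = (120 - 1*(-48)) - 1/(189 + 39) = (120 + 48) - 1/228 = 168 - 1*1/228 = 168 - 1/228 = 38303/228 ≈ 168.00)
h*X = (38303/228)*16 = 153212/57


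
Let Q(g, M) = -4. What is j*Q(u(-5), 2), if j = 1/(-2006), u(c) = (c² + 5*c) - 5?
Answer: 2/1003 ≈ 0.0019940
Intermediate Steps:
u(c) = -5 + c² + 5*c
j = -1/2006 ≈ -0.00049850
j*Q(u(-5), 2) = -1/2006*(-4) = 2/1003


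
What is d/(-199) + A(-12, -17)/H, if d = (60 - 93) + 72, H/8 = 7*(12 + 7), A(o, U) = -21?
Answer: -6525/30248 ≈ -0.21572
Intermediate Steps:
H = 1064 (H = 8*(7*(12 + 7)) = 8*(7*19) = 8*133 = 1064)
d = 39 (d = -33 + 72 = 39)
d/(-199) + A(-12, -17)/H = 39/(-199) - 21/1064 = 39*(-1/199) - 21*1/1064 = -39/199 - 3/152 = -6525/30248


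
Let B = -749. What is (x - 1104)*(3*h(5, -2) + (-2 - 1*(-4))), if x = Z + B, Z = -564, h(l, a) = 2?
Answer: -19336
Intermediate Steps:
x = -1313 (x = -564 - 749 = -1313)
(x - 1104)*(3*h(5, -2) + (-2 - 1*(-4))) = (-1313 - 1104)*(3*2 + (-2 - 1*(-4))) = -2417*(6 + (-2 + 4)) = -2417*(6 + 2) = -2417*8 = -19336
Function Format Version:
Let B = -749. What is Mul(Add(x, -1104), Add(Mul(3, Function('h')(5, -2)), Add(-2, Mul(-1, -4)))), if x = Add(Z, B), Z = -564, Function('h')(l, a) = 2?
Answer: -19336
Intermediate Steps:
x = -1313 (x = Add(-564, -749) = -1313)
Mul(Add(x, -1104), Add(Mul(3, Function('h')(5, -2)), Add(-2, Mul(-1, -4)))) = Mul(Add(-1313, -1104), Add(Mul(3, 2), Add(-2, Mul(-1, -4)))) = Mul(-2417, Add(6, Add(-2, 4))) = Mul(-2417, Add(6, 2)) = Mul(-2417, 8) = -19336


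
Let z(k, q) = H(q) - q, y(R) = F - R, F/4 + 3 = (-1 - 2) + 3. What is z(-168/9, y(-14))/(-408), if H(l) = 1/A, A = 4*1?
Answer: 7/1632 ≈ 0.0042892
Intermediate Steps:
A = 4
F = -12 (F = -12 + 4*((-1 - 2) + 3) = -12 + 4*(-3 + 3) = -12 + 4*0 = -12 + 0 = -12)
H(l) = ¼ (H(l) = 1/4 = ¼)
y(R) = -12 - R
z(k, q) = ¼ - q
z(-168/9, y(-14))/(-408) = (¼ - (-12 - 1*(-14)))/(-408) = (¼ - (-12 + 14))*(-1/408) = (¼ - 1*2)*(-1/408) = (¼ - 2)*(-1/408) = -7/4*(-1/408) = 7/1632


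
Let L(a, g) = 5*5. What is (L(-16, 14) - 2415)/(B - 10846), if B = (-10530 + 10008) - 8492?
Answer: 239/1986 ≈ 0.12034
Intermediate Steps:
L(a, g) = 25
B = -9014 (B = -522 - 8492 = -9014)
(L(-16, 14) - 2415)/(B - 10846) = (25 - 2415)/(-9014 - 10846) = -2390/(-19860) = -2390*(-1/19860) = 239/1986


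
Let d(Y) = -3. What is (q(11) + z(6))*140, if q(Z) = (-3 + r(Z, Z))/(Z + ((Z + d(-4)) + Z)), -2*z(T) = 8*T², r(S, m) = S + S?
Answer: -60214/3 ≈ -20071.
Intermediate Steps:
r(S, m) = 2*S
z(T) = -4*T²
q(Z) = (-3 + 2*Z)/(-3 + 3*Z) (q(Z) = (-3 + 2*Z)/(Z + ((Z - 3) + Z)) = (-3 + 2*Z)/(Z + ((-3 + Z) + Z)) = (-3 + 2*Z)/(Z + (-3 + 2*Z)) = (-3 + 2*Z)/(-3 + 3*Z))
(q(11) + z(6))*140 = ((-3 + 2*11)/(3*(-1 + 11)) - 4*6²)*140 = ((⅓)*(-3 + 22)/10 - 4*36)*140 = ((⅓)*(⅒)*19 - 144)*140 = (19/30 - 144)*140 = -4301/30*140 = -60214/3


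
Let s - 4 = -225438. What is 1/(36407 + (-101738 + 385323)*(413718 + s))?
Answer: 1/53394554547 ≈ 1.8728e-11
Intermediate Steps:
s = -225434 (s = 4 - 225438 = -225434)
1/(36407 + (-101738 + 385323)*(413718 + s)) = 1/(36407 + (-101738 + 385323)*(413718 - 225434)) = 1/(36407 + 283585*188284) = 1/(36407 + 53394518140) = 1/53394554547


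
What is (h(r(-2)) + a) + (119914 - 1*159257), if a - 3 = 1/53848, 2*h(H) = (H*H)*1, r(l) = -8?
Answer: -2116657183/53848 ≈ -39308.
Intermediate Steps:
h(H) = H²/2 (h(H) = ((H*H)*1)/2 = (H²*1)/2 = H²/2)
a = 161545/53848 (a = 3 + 1/53848 = 161545/53848 ≈ 3.0000)
(h(r(-2)) + a) + (119914 - 1*159257) = ((½)*(-8)² + 161545/53848) + (119914 - 1*159257) = ((½)*64 + 161545/53848) + (119914 - 159257) = (32 + 161545/53848) - 39343 = 1884681/53848 - 39343 = -2116657183/53848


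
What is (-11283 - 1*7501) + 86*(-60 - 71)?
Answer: -30050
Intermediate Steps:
(-11283 - 1*7501) + 86*(-60 - 71) = (-11283 - 7501) + 86*(-131) = -18784 - 11266 = -30050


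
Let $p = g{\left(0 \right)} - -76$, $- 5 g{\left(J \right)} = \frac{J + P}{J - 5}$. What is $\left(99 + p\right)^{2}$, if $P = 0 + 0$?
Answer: $30625$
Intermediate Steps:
$P = 0$
$g{\left(J \right)} = - \frac{J}{5 \left(-5 + J\right)}$ ($g{\left(J \right)} = - \frac{\left(J + 0\right) \frac{1}{J - 5}}{5} = - \frac{J \frac{1}{-5 + J}}{5} = - \frac{J}{5 \left(-5 + J\right)}$)
$p = 76$ ($p = \left(-1\right) 0 \frac{1}{-25 + 5 \cdot 0} - -76 = \left(-1\right) 0 \frac{1}{-25 + 0} + 76 = \left(-1\right) 0 \frac{1}{-25} + 76 = \left(-1\right) 0 \left(- \frac{1}{25}\right) + 76 = 0 + 76 = 76$)
$\left(99 + p\right)^{2} = \left(99 + 76\right)^{2} = 175^{2} = 30625$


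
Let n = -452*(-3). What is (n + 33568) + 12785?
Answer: 47709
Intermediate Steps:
n = 1356
(n + 33568) + 12785 = (1356 + 33568) + 12785 = 34924 + 12785 = 47709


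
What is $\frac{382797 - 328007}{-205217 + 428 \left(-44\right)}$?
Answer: $- \frac{54790}{224049} \approx -0.24454$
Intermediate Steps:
$\frac{382797 - 328007}{-205217 + 428 \left(-44\right)} = \frac{54790}{-205217 - 18832} = \frac{54790}{-224049} = 54790 \left(- \frac{1}{224049}\right) = - \frac{54790}{224049}$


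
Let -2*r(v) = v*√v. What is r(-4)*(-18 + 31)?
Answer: 52*I ≈ 52.0*I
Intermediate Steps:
r(v) = -v^(3/2)/2 (r(v) = -v*√v/2 = -v^(3/2)/2)
r(-4)*(-18 + 31) = (-(-4)*I)*(-18 + 31) = -(-4)*I*13 = (4*I)*13 = 52*I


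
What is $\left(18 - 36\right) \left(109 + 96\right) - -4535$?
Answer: $845$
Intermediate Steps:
$\left(18 - 36\right) \left(109 + 96\right) - -4535 = \left(18 - 36\right) 205 + 4535 = \left(-18\right) 205 + 4535 = -3690 + 4535 = 845$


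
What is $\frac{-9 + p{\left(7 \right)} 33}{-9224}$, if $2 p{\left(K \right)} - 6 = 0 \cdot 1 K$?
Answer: $- \frac{45}{4612} \approx -0.0097572$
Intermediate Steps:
$p{\left(K \right)} = 3$ ($p{\left(K \right)} = 3 + \frac{0 \cdot 1 K}{2} = 3 + \frac{0 K}{2} = 3 + \frac{1}{2} \cdot 0 = 3 + 0 = 3$)
$\frac{-9 + p{\left(7 \right)} 33}{-9224} = \frac{-9 + 3 \cdot 33}{-9224} = \left(-9 + 99\right) \left(- \frac{1}{9224}\right) = 90 \left(- \frac{1}{9224}\right) = - \frac{45}{4612}$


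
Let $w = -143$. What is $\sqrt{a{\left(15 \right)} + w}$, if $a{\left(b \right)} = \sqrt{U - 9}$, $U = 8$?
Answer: $\sqrt{-143 + i} \approx 0.04181 + 11.958 i$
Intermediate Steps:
$a{\left(b \right)} = i$ ($a{\left(b \right)} = \sqrt{8 - 9} = \sqrt{-1} = i$)
$\sqrt{a{\left(15 \right)} + w} = \sqrt{i - 143} = \sqrt{-143 + i}$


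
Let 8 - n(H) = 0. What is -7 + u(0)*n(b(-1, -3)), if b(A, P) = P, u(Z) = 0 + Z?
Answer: -7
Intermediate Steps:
u(Z) = Z
n(H) = 8 (n(H) = 8 - 1*0 = 8 + 0 = 8)
-7 + u(0)*n(b(-1, -3)) = -7 + 0*8 = -7 + 0 = -7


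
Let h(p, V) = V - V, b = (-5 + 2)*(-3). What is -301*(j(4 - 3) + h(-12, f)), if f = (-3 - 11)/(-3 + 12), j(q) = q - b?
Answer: 2408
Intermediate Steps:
b = 9 (b = -3*(-3) = 9)
j(q) = -9 + q (j(q) = q - 1*9 = q - 9 = -9 + q)
f = -14/9 ≈ -1.5556
h(p, V) = 0
-301*(j(4 - 3) + h(-12, f)) = -301*((-9 + (4 - 3)) + 0) = -301*((-9 + 1) + 0) = -301*(-8 + 0) = -301*(-8) = 2408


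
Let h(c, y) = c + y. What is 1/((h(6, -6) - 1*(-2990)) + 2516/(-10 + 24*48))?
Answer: 571/1708548 ≈ 0.00033420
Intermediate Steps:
1/((h(6, -6) - 1*(-2990)) + 2516/(-10 + 24*48)) = 1/(((6 - 6) - 1*(-2990)) + 2516/(-10 + 24*48)) = 1/((0 + 2990) + 2516/(-10 + 1152)) = 1/(2990 + 2516/1142) = 1/(2990 + 2516*(1/1142)) = 1/(2990 + 1258/571) = 1/(1708548/571) = 571/1708548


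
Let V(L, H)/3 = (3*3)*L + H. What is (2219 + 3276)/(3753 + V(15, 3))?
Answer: 5495/4167 ≈ 1.3187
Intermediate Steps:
V(L, H) = 3*H + 27*L (V(L, H) = 3*((3*3)*L + H) = 3*(9*L + H) = 3*(H + 9*L) = 3*H + 27*L)
(2219 + 3276)/(3753 + V(15, 3)) = (2219 + 3276)/(3753 + (3*3 + 27*15)) = 5495/(3753 + (9 + 405)) = 5495/(3753 + 414) = 5495/4167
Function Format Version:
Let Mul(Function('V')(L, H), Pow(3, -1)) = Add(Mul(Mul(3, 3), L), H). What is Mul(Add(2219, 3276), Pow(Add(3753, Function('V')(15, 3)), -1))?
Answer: Rational(5495, 4167) ≈ 1.3187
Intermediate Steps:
Function('V')(L, H) = Add(Mul(3, H), Mul(27, L)) (Function('V')(L, H) = Mul(3, Add(Mul(Mul(3, 3), L), H)) = Mul(3, Add(Mul(9, L), H)) = Mul(3, Add(H, Mul(9, L))) = Add(Mul(3, H), Mul(27, L)))
Mul(Add(2219, 3276), Pow(Add(3753, Function('V')(15, 3)), -1)) = Mul(Add(2219, 3276), Pow(Add(3753, Add(Mul(3, 3), Mul(27, 15))), -1)) = Mul(5495, Pow(Add(3753, Add(9, 405)), -1)) = Mul(5495, Pow(Add(3753, 414), -1)) = Mul(5495, Pow(4167, -1)) = Mul(5495, Rational(1, 4167)) = Rational(5495, 4167)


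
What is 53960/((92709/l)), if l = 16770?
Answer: 301636400/30903 ≈ 9760.8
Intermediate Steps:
53960/((92709/l)) = 53960/((92709/16770)) = 53960/((92709*(1/16770))) = 53960/(30903/5590) = 53960*(5590/30903) = 301636400/30903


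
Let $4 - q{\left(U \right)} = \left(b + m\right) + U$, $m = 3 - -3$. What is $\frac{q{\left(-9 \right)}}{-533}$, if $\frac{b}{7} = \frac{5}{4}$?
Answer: $\frac{7}{2132} \approx 0.0032833$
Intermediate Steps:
$b = \frac{35}{4}$ ($b = 7 \cdot \frac{5}{4} = \frac{35}{4} \approx 8.75$)
$m = 6$ ($m = 3 + 3 = 6$)
$q{\left(U \right)} = - \frac{43}{4} - U$ ($q{\left(U \right)} = 4 - \left(\left(\frac{35}{4} + 6\right) + U\right) = 4 - \left(\frac{59}{4} + U\right) = - \frac{43}{4} - U$)
$\frac{q{\left(-9 \right)}}{-533} = \frac{- \frac{43}{4} - -9}{-533} = \left(- \frac{43}{4} + 9\right) \left(- \frac{1}{533}\right) = \left(- \frac{7}{4}\right) \left(- \frac{1}{533}\right) = \frac{7}{2132}$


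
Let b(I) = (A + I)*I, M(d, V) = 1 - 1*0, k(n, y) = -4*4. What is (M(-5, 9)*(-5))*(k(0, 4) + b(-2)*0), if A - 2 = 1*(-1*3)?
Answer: 80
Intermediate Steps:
k(n, y) = -16
M(d, V) = 1 (M(d, V) = 1 + 0 = 1)
A = -1 (A = 2 + 1*(-1*3) = 2 + 1*(-3) = 2 - 3 = -1)
b(I) = I*(-1 + I) (b(I) = (-1 + I)*I = I*(-1 + I))
(M(-5, 9)*(-5))*(k(0, 4) + b(-2)*0) = (1*(-5))*(-16 - 2*(-1 - 2)*0) = -5*(-16 - 2*(-3)*0) = -5*(-16 + 6*0) = -5*(-16 + 0) = -5*(-16) = 80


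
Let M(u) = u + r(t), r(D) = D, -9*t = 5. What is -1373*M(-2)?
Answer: 31579/9 ≈ 3508.8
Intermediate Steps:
t = -5/9 (t = -⅑*5 = -5/9 ≈ -0.55556)
M(u) = -5/9 + u (M(u) = u - 5/9 = -5/9 + u)
-1373*M(-2) = -1373*(-5/9 - 2) = -1373*(-23/9) = 31579/9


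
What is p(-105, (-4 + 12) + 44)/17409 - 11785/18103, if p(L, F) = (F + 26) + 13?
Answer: -29073956/45022161 ≈ -0.64577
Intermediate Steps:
p(L, F) = 39 + F (p(L, F) = (26 + F) + 13 = 39 + F)
p(-105, (-4 + 12) + 44)/17409 - 11785/18103 = (39 + ((-4 + 12) + 44))/17409 - 11785/18103 = (39 + (8 + 44))*(1/17409) - 11785*1/18103 = (39 + 52)*(1/17409) - 11785/18103 = 91*(1/17409) - 11785/18103 = 13/2487 - 11785/18103 = -29073956/45022161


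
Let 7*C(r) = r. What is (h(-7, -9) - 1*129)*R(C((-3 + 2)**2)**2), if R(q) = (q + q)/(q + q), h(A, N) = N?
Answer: -138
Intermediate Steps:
C(r) = r/7
R(q) = 1 (R(q) = (2*q)/((2*q)) = (2*q)*(1/(2*q)) = 1)
(h(-7, -9) - 1*129)*R(C((-3 + 2)**2)**2) = (-9 - 1*129)*1 = (-9 - 129)*1 = -138*1 = -138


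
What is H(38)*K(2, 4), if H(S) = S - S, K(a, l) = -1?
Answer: 0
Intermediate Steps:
H(S) = 0
H(38)*K(2, 4) = 0*(-1) = 0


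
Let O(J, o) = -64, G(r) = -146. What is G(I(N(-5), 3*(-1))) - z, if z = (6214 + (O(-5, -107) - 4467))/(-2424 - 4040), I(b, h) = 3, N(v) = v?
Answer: -942061/6464 ≈ -145.74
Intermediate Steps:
z = -1683/6464 (z = (6214 + (-64 - 4467))/(-2424 - 4040) = (6214 - 4531)/(-6464) = 1683*(-1/6464) = -1683/6464 ≈ -0.26037)
G(I(N(-5), 3*(-1))) - z = -146 - 1*(-1683/6464) = -146 + 1683/6464 = -942061/6464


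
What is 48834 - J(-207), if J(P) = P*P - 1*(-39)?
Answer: 5946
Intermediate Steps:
J(P) = 39 + P² (J(P) = P² + 39 = 39 + P²)
48834 - J(-207) = 48834 - (39 + (-207)²) = 48834 - (39 + 42849) = 48834 - 1*42888 = 48834 - 42888 = 5946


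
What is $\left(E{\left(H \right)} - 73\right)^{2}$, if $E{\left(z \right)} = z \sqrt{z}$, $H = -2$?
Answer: $5321 + 292 i \sqrt{2} \approx 5321.0 + 412.95 i$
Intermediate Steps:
$E{\left(z \right)} = z^{\frac{3}{2}}$
$\left(E{\left(H \right)} - 73\right)^{2} = \left(\left(-2\right)^{\frac{3}{2}} - 73\right)^{2} = \left(- 2 i \sqrt{2} - 73\right)^{2} = \left(-73 - 2 i \sqrt{2}\right)^{2}$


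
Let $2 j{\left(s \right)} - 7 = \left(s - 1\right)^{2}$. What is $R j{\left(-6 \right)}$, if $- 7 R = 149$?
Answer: $-596$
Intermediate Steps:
$R = - \frac{149}{7}$ ($R = \left(- \frac{1}{7}\right) 149 = - \frac{149}{7} \approx -21.286$)
$j{\left(s \right)} = \frac{7}{2} + \frac{\left(-1 + s\right)^{2}}{2}$ ($j{\left(s \right)} = \frac{7}{2} + \frac{\left(s - 1\right)^{2}}{2} = \frac{7}{2} + \frac{\left(-1 + s\right)^{2}}{2}$)
$R j{\left(-6 \right)} = - \frac{149 \left(\frac{7}{2} + \frac{\left(-1 - 6\right)^{2}}{2}\right)}{7} = - \frac{149 \left(\frac{7}{2} + \frac{\left(-7\right)^{2}}{2}\right)}{7} = - \frac{149 \left(\frac{7}{2} + \frac{1}{2} \cdot 49\right)}{7} = - \frac{149 \left(\frac{7}{2} + \frac{49}{2}\right)}{7} = \left(- \frac{149}{7}\right) 28 = -596$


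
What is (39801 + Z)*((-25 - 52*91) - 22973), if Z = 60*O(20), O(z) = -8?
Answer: -1090371330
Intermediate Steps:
Z = -480 (Z = 60*(-8) = -480)
(39801 + Z)*((-25 - 52*91) - 22973) = (39801 - 480)*((-25 - 52*91) - 22973) = 39321*((-25 - 4732) - 22973) = 39321*(-4757 - 22973) = 39321*(-27730) = -1090371330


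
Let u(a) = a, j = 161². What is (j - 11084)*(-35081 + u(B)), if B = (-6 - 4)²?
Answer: -519013097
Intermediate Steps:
B = 100 (B = (-10)² = 100)
j = 25921
(j - 11084)*(-35081 + u(B)) = (25921 - 11084)*(-35081 + 100) = 14837*(-34981) = -519013097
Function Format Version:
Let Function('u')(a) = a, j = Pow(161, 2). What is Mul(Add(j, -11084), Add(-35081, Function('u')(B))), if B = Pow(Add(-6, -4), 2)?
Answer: -519013097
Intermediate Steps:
B = 100 (B = Pow(-10, 2) = 100)
j = 25921
Mul(Add(j, -11084), Add(-35081, Function('u')(B))) = Mul(Add(25921, -11084), Add(-35081, 100)) = Mul(14837, -34981) = -519013097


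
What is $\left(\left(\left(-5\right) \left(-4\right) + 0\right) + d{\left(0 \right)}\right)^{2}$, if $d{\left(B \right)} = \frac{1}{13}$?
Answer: $\frac{68121}{169} \approx 403.08$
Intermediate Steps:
$d{\left(B \right)} = \frac{1}{13}$
$\left(\left(\left(-5\right) \left(-4\right) + 0\right) + d{\left(0 \right)}\right)^{2} = \left(\left(\left(-5\right) \left(-4\right) + 0\right) + \frac{1}{13}\right)^{2} = \left(\left(20 + 0\right) + \frac{1}{13}\right)^{2} = \left(20 + \frac{1}{13}\right)^{2} = \left(\frac{261}{13}\right)^{2} = \frac{68121}{169}$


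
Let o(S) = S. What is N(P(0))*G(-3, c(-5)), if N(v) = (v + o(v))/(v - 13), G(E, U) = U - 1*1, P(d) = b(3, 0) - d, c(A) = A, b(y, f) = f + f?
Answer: 0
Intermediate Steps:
b(y, f) = 2*f
P(d) = -d (P(d) = 2*0 - d = 0 - d = -d)
G(E, U) = -1 + U (G(E, U) = U - 1 = -1 + U)
N(v) = 2*v/(-13 + v) (N(v) = (v + v)/(v - 13) = (2*v)/(-13 + v) = 2*v/(-13 + v))
N(P(0))*G(-3, c(-5)) = (2*(-1*0)/(-13 - 1*0))*(-1 - 5) = (2*0/(-13 + 0))*(-6) = (2*0/(-13))*(-6) = (2*0*(-1/13))*(-6) = 0*(-6) = 0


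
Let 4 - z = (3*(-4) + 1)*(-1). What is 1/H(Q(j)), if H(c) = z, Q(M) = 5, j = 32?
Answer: -⅐ ≈ -0.14286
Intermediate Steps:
z = -7 (z = 4 - (3*(-4) + 1)*(-1) = 4 - (-12 + 1)*(-1) = 4 - (-11)*(-1) = 4 - 1*11 = 4 - 11 = -7)
H(c) = -7
1/H(Q(j)) = 1/(-7) = -⅐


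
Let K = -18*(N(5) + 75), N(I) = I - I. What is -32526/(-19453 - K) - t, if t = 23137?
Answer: -418816585/18103 ≈ -23135.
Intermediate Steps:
N(I) = 0
K = -1350 (K = -18*(0 + 75) = -18*75 = -1350)
-32526/(-19453 - K) - t = -32526/(-19453 - 1*(-1350)) - 1*23137 = -32526/(-19453 + 1350) - 23137 = -32526/(-18103) - 23137 = -32526*(-1/18103) - 23137 = 32526/18103 - 23137 = -418816585/18103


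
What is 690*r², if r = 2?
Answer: 2760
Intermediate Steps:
690*r² = 690*2² = 690*4 = 2760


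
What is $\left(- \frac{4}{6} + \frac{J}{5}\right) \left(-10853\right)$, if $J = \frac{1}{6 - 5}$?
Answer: $\frac{75971}{15} \approx 5064.7$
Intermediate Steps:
$J = 1$ ($J = 1^{-1} = 1$)
$\left(- \frac{4}{6} + \frac{J}{5}\right) \left(-10853\right) = \left(- \frac{4}{6} + 1 \cdot \frac{1}{5}\right) \left(-10853\right) = \left(\left(-4\right) \frac{1}{6} + 1 \cdot \frac{1}{5}\right) \left(-10853\right) = \left(- \frac{2}{3} + \frac{1}{5}\right) \left(-10853\right) = \left(- \frac{7}{15}\right) \left(-10853\right) = \frac{75971}{15}$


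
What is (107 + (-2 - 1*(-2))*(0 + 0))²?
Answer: 11449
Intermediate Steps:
(107 + (-2 - 1*(-2))*(0 + 0))² = (107 + (-2 + 2)*0)² = (107 + 0*0)² = (107 + 0)² = 107² = 11449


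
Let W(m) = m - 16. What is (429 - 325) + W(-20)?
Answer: 68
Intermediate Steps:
W(m) = -16 + m
(429 - 325) + W(-20) = (429 - 325) + (-16 - 20) = 104 - 36 = 68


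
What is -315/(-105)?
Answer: 3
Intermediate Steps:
-315/(-105) = -315*(-1)/105 = -35*(-3/35) = 3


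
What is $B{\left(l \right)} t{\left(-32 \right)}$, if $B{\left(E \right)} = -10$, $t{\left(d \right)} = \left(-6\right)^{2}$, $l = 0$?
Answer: $-360$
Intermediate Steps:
$t{\left(d \right)} = 36$
$B{\left(l \right)} t{\left(-32 \right)} = \left(-10\right) 36 = -360$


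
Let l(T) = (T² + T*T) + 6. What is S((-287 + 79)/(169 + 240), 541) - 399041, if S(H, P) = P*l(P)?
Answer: 316285047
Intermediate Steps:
l(T) = 6 + 2*T² (l(T) = (T² + T²) + 6 = 2*T² + 6 = 6 + 2*T²)
S(H, P) = P*(6 + 2*P²)
S((-287 + 79)/(169 + 240), 541) - 399041 = 2*541*(3 + 541²) - 399041 = 2*541*(3 + 292681) - 399041 = 2*541*292684 - 399041 = 316684088 - 399041 = 316285047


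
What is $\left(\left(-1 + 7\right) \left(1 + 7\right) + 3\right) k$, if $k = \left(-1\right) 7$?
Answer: $-357$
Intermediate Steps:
$k = -7$
$\left(\left(-1 + 7\right) \left(1 + 7\right) + 3\right) k = \left(\left(-1 + 7\right) \left(1 + 7\right) + 3\right) \left(-7\right) = \left(6 \cdot 8 + 3\right) \left(-7\right) = \left(48 + 3\right) \left(-7\right) = 51 \left(-7\right) = -357$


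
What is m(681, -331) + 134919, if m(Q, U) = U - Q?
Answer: 133907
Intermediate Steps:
m(681, -331) + 134919 = (-331 - 1*681) + 134919 = (-331 - 681) + 134919 = -1012 + 134919 = 133907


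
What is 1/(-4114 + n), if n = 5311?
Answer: 1/1197 ≈ 0.00083542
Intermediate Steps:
1/(-4114 + n) = 1/(-4114 + 5311) = 1/1197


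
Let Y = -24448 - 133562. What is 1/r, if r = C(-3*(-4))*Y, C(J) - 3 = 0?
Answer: -1/474030 ≈ -2.1096e-6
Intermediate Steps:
Y = -158010
C(J) = 3 (C(J) = 3 + 0 = 3)
r = -474030 (r = 3*(-158010) = -474030)
1/r = 1/(-474030) = -1/474030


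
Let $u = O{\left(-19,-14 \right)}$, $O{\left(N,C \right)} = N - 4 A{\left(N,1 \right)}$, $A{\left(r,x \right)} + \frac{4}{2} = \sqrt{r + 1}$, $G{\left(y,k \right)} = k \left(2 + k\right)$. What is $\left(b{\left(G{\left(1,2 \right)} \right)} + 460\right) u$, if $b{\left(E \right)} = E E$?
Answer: $-5764 - 6288 i \sqrt{2} \approx -5764.0 - 8892.6 i$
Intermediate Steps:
$A{\left(r,x \right)} = -2 + \sqrt{1 + r}$ ($A{\left(r,x \right)} = -2 + \sqrt{r + 1} = -2 + \sqrt{1 + r}$)
$O{\left(N,C \right)} = 8 + N - 4 \sqrt{1 + N}$ ($O{\left(N,C \right)} = N - 4 \left(-2 + \sqrt{1 + N}\right) = N - \left(-8 + 4 \sqrt{1 + N}\right) = 8 + N - 4 \sqrt{1 + N}$)
$u = -11 - 12 i \sqrt{2}$ ($u = 8 - 19 - 4 \sqrt{1 - 19} = 8 - 19 - 4 \sqrt{-18} = 8 - 19 - 4 \cdot 3 i \sqrt{2} = 8 - 19 - 12 i \sqrt{2} = -11 - 12 i \sqrt{2} \approx -11.0 - 16.971 i$)
$b{\left(E \right)} = E^{2}$
$\left(b{\left(G{\left(1,2 \right)} \right)} + 460\right) u = \left(\left(2 \left(2 + 2\right)\right)^{2} + 460\right) \left(-11 - 12 i \sqrt{2}\right) = \left(\left(2 \cdot 4\right)^{2} + 460\right) \left(-11 - 12 i \sqrt{2}\right) = \left(8^{2} + 460\right) \left(-11 - 12 i \sqrt{2}\right) = \left(64 + 460\right) \left(-11 - 12 i \sqrt{2}\right) = 524 \left(-11 - 12 i \sqrt{2}\right) = -5764 - 6288 i \sqrt{2}$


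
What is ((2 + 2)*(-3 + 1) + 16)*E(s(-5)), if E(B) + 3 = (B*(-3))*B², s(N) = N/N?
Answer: -48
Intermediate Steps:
s(N) = 1
E(B) = -3 - 3*B³ (E(B) = -3 + (B*(-3))*B² = -3 + (-3*B)*B² = -3 - 3*B³)
((2 + 2)*(-3 + 1) + 16)*E(s(-5)) = ((2 + 2)*(-3 + 1) + 16)*(-3 - 3*1³) = (4*(-2) + 16)*(-3 - 3*1) = (-8 + 16)*(-3 - 3) = 8*(-6) = -48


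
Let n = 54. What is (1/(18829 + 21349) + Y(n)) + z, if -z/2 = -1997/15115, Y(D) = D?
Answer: 32954171427/607290470 ≈ 54.264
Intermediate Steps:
z = 3994/15115 (z = -(-3994)/15115 = -2*(-1997/15115) = 3994/15115 ≈ 0.26424)
(1/(18829 + 21349) + Y(n)) + z = (1/(18829 + 21349) + 54) + 3994/15115 = (1/40178 + 54) + 3994/15115 = 2169613/40178 + 3994/15115 = 32954171427/607290470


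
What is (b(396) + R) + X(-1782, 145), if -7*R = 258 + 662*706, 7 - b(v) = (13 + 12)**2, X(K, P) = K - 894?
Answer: -490688/7 ≈ -70098.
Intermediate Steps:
X(K, P) = -894 + K
b(v) = -618 (b(v) = 7 - (13 + 12)**2 = 7 - 1*25**2 = 7 - 1*625 = 7 - 625 = -618)
R = -467630/7 (R = -(258 + 662*706)/7 = -(258 + 467372)/7 = -1/7*467630 = -467630/7 ≈ -66804.)
(b(396) + R) + X(-1782, 145) = (-618 - 467630/7) + (-894 - 1782) = -471956/7 - 2676 = -490688/7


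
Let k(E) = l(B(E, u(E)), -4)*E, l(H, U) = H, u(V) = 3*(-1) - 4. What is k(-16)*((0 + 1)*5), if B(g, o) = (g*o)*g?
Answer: 143360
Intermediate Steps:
u(V) = -7 (u(V) = -3 - 4 = -7)
B(g, o) = o*g²
k(E) = -7*E³ (k(E) = (-7*E²)*E = -7*E³)
k(-16)*((0 + 1)*5) = (-7*(-16)³)*((0 + 1)*5) = (-7*(-4096))*(1*5) = 28672*5 = 143360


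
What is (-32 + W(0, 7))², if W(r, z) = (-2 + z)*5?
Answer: 49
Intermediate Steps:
W(r, z) = -10 + 5*z
(-32 + W(0, 7))² = (-32 + (-10 + 5*7))² = (-32 + (-10 + 35))² = (-32 + 25)² = (-7)² = 49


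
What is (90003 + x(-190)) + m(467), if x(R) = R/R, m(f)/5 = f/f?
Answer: 90009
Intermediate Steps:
m(f) = 5 (m(f) = 5*(f/f) = 5*1 = 5)
x(R) = 1
(90003 + x(-190)) + m(467) = (90003 + 1) + 5 = 90004 + 5 = 90009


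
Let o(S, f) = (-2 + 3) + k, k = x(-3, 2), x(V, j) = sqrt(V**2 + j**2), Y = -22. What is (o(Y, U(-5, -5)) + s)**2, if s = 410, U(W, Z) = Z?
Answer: (411 + sqrt(13))**2 ≈ 1.7190e+5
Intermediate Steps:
k = sqrt(13) (k = sqrt((-3)**2 + 2**2) = sqrt(9 + 4) = sqrt(13) ≈ 3.6056)
o(S, f) = 1 + sqrt(13) (o(S, f) = (-2 + 3) + sqrt(13) = 1 + sqrt(13))
(o(Y, U(-5, -5)) + s)**2 = ((1 + sqrt(13)) + 410)**2 = (411 + sqrt(13))**2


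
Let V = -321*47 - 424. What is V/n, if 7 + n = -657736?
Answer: 15511/657743 ≈ 0.023582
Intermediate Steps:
V = -15511 (V = -15087 - 424 = -15511)
n = -657743 (n = -7 - 657736 = -657743)
V/n = -15511/(-657743) = -15511*(-1/657743) = 15511/657743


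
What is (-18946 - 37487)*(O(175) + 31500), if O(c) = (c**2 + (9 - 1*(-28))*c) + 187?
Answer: -3881856771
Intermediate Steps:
O(c) = 187 + c**2 + 37*c (O(c) = (c**2 + (9 + 28)*c) + 187 = (c**2 + 37*c) + 187 = 187 + c**2 + 37*c)
(-18946 - 37487)*(O(175) + 31500) = (-18946 - 37487)*((187 + 175**2 + 37*175) + 31500) = -56433*((187 + 30625 + 6475) + 31500) = -56433*(37287 + 31500) = -56433*68787 = -3881856771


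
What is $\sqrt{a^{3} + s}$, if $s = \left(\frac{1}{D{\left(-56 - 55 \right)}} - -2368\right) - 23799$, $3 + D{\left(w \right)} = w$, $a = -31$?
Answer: $\frac{i \sqrt{665681226}}{114} \approx 226.32 i$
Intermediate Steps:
$D{\left(w \right)} = -3 + w$
$s = - \frac{2443135}{114}$ ($s = \left(\frac{1}{-3 - 111} - -2368\right) - 23799 = \left(\frac{1}{-3 - 111} + 2368\right) - 23799 = \left(\frac{1}{-114} + 2368\right) - 23799 = \left(- \frac{1}{114} + 2368\right) - 23799 = \frac{269951}{114} - 23799 = - \frac{2443135}{114} \approx -21431.0$)
$\sqrt{a^{3} + s} = \sqrt{\left(-31\right)^{3} - \frac{2443135}{114}} = \sqrt{-29791 - \frac{2443135}{114}} = \sqrt{- \frac{5839309}{114}} = \frac{i \sqrt{665681226}}{114}$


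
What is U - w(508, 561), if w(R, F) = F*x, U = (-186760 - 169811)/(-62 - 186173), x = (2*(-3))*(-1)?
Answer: -626510439/186235 ≈ -3364.1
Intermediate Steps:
x = 6 (x = -6*(-1) = 6)
U = 356571/186235 (U = -356571/(-186235) = -356571*(-1/186235) = 356571/186235 ≈ 1.9146)
w(R, F) = 6*F (w(R, F) = F*6 = 6*F)
U - w(508, 561) = 356571/186235 - 6*561 = 356571/186235 - 1*3366 = 356571/186235 - 3366 = -626510439/186235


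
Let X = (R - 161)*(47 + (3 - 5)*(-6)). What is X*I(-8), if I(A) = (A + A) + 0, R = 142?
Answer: 17936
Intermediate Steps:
X = -1121 (X = (142 - 161)*(47 + (3 - 5)*(-6)) = -19*(47 - 2*(-6)) = -19*(47 + 12) = -19*59 = -1121)
I(A) = 2*A (I(A) = 2*A + 0 = 2*A)
X*I(-8) = -2242*(-8) = -1121*(-16) = 17936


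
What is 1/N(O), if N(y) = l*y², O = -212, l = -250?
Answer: -1/11236000 ≈ -8.9000e-8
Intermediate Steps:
N(y) = -250*y²
1/N(O) = 1/(-250*(-212)²) = 1/(-250*44944) = 1/(-11236000) = -1/11236000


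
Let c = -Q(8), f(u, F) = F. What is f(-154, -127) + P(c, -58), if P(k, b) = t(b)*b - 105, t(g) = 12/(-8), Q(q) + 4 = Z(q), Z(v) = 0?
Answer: -145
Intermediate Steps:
Q(q) = -4 (Q(q) = -4 + 0 = -4)
t(g) = -3/2 (t(g) = 12*(-⅛) = -3/2)
c = 4 (c = -1*(-4) = 4)
P(k, b) = -105 - 3*b/2 (P(k, b) = -3*b/2 - 105 = -105 - 3*b/2)
f(-154, -127) + P(c, -58) = -127 + (-105 - 3/2*(-58)) = -127 + (-105 + 87) = -127 - 18 = -145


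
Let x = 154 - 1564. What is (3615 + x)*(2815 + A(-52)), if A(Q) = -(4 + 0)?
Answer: 6198255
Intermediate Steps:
x = -1410
A(Q) = -4 (A(Q) = -1*4 = -4)
(3615 + x)*(2815 + A(-52)) = (3615 - 1410)*(2815 - 4) = 2205*2811 = 6198255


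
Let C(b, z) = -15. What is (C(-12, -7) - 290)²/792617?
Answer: 93025/792617 ≈ 0.11736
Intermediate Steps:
(C(-12, -7) - 290)²/792617 = (-15 - 290)²/792617 = (-305)²*(1/792617) = 93025*(1/792617) = 93025/792617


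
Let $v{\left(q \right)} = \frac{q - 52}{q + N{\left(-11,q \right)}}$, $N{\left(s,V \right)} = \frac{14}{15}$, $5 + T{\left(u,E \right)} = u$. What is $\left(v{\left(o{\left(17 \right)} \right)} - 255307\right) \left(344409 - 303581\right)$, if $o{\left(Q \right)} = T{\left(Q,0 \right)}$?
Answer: $- \frac{1011108645412}{97} \approx -1.0424 \cdot 10^{10}$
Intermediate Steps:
$T{\left(u,E \right)} = -5 + u$
$N{\left(s,V \right)} = \frac{14}{15}$ ($N{\left(s,V \right)} = 14 \cdot \frac{1}{15} = \frac{14}{15}$)
$o{\left(Q \right)} = -5 + Q$
$v{\left(q \right)} = \frac{-52 + q}{\frac{14}{15} + q}$ ($v{\left(q \right)} = \frac{q - 52}{q + \frac{14}{15}} = \frac{-52 + q}{\frac{14}{15} + q}$)
$\left(v{\left(o{\left(17 \right)} \right)} - 255307\right) \left(344409 - 303581\right) = \left(\frac{15 \left(-52 + \left(-5 + 17\right)\right)}{14 + 15 \left(-5 + 17\right)} - 255307\right) \left(344409 - 303581\right) = \left(\frac{15 \left(-52 + 12\right)}{14 + 15 \cdot 12} - 255307\right) 40828 = \left(15 \frac{1}{14 + 180} \left(-40\right) - 255307\right) 40828 = \left(15 \cdot \frac{1}{194} \left(-40\right) - 255307\right) 40828 = \left(- \frac{300}{97} - 255307\right) 40828 = \left(- \frac{24765079}{97}\right) 40828 = - \frac{1011108645412}{97}$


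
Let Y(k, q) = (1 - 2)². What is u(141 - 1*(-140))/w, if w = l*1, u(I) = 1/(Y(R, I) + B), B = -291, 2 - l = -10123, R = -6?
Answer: -1/2936250 ≈ -3.4057e-7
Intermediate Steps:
Y(k, q) = 1 (Y(k, q) = (-1)² = 1)
l = 10125 (l = 2 - 1*(-10123) = 2 + 10123 = 10125)
u(I) = -1/290 (u(I) = 1/(1 - 291) = 1/(-290) = -1/290)
w = 10125 (w = 10125*1 = 10125)
u(141 - 1*(-140))/w = -1/290/10125 = -1/290*1/10125 = -1/2936250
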